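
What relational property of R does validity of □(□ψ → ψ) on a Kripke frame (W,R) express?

Shift-reflexivity

Suppose □(□ψ→ψ) is valid. Take Rxy and set V(ψ)={w : Ryw}. Then at y, □ψ holds; since □(□ψ→ψ) at x, □ψ→ψ at y, so ψ at y, i.e. Ryy.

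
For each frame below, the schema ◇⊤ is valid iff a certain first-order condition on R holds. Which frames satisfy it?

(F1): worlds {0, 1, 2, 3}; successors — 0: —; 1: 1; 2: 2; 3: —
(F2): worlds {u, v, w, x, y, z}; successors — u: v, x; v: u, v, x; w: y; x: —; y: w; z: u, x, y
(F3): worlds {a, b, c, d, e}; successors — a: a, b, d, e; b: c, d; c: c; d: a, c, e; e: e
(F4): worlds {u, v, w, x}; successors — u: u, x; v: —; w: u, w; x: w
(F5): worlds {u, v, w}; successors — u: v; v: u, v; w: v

Frame correspondent (Sahlqvist): ∀x ∃y Rxy — i.e. seriality.
(F1): fails — world 0 has no successor.
(F2): fails — world x has no successor.
(F3): ✓.
(F4): fails — world v has no successor.
(F5): ✓.
Valid on: (F3), (F5).

(F3), (F5)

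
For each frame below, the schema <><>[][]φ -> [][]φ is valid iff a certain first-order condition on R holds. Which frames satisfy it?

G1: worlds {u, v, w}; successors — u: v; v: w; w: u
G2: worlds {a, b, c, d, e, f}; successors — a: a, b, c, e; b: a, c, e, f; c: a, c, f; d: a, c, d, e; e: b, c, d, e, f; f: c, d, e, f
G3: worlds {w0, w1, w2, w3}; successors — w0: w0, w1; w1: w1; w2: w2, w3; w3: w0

G2

This is the axiom for a generalized confluence (Geach) condition; its first-order frame correspondent is forall x forall y forall z ((x R^2 y & x R^2 z) -> exists w (y R^2 w & z = w)).
G1: fails — uR²w, uR²w but no t with wR²t and w=t.
G2: holds.
G3: fails — w0R²w1, w0R²w0 but no w with w1R²w and w0=w.
Valid on: G2.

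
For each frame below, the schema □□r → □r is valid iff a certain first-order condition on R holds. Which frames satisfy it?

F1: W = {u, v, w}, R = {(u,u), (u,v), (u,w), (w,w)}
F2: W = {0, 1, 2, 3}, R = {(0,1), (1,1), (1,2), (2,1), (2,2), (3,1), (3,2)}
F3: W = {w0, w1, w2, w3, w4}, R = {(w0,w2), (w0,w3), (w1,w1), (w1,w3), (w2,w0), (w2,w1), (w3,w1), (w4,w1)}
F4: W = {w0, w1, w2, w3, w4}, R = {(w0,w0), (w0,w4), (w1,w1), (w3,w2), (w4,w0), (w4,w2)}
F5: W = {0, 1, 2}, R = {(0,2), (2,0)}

F1, F2

Frame correspondent (Sahlqvist): ∀x ∀y (Rxy → ∃z (Rxz ∧ Rzy)) — i.e. density.
F1: holds.
F2: holds.
F3: fails — Rw0w2 but no z with Rw0z and Rzw2.
F4: fails — Rw3w2 but no z with Rw3z and Rzw2.
F5: fails — R20 but no z with R2z and Rz0.
Valid on: F1, F2.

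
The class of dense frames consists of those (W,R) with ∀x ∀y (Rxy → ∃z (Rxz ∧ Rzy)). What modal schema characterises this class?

The condition is density. The C4 schema □□r → □r defines it.
Suppose □□r→□r is valid. Take Rxy and set V(r)={w : xR²w}. Then □□r at x, so □r at x, so r at y, i.e. ∃z(Rxz∧Rzy).

□□r → □r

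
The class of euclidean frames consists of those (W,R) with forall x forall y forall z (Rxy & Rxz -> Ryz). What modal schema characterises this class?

The condition is the Euclidean property. The 5 schema ◇s → □◇s defines it.

◇s → □◇s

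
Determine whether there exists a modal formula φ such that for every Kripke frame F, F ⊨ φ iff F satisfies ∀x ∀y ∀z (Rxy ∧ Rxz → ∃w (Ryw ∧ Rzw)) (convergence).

This is a Sahlqvist condition; the .2 axiom ◇□p → □◇p defines it.
Suppose ◇□p→□◇p is valid. Take Rxy, Rxz and set V(p)={w : Ryw}. Then □p at y so ◇□p at x, so □◇p at x, so ◇p at z, giving w with Rzw and Ryw.

Yes — defined by ◇□p → □◇p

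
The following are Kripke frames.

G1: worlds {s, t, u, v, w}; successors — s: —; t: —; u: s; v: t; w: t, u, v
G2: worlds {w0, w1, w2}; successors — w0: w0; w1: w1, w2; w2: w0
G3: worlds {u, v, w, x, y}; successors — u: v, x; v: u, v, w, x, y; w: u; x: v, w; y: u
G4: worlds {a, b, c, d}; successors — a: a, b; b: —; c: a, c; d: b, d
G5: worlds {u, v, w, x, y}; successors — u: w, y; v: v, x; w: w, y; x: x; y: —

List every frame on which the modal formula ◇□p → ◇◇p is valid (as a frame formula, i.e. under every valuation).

G2, G3

Frame correspondent (Sahlqvist): ∀x ∀y (xRy → ∃w (yRw ∧ xR²w)) — i.e. a generalized confluence (Geach) condition.
G1: fails — uRs but no w* with sRw* and uR²w*.
G2: ✓.
G3: ✓.
G4: fails — aRb but no w with bRw and aR²w.
G5: fails — uRy but no t with yRt and uR²t.
Valid on: G2, G3.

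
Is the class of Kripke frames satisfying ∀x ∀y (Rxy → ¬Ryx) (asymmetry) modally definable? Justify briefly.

Not definable by any modal formula

Modal frame validity is preserved under surjective bounded morphisms.
The 5-cycle (worlds a,b,c,d,e with a→b→c→d→e→a) is asymmetric. Mapping every world to a single reflexive point • is a surjective bounded morphism, and the reflexive point is not asymmetric (R•• but asymmetry requires ¬R••).
Hence asymmetry is not modally definable.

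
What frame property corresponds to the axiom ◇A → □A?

This schema is the CD axiom.
It corresponds to partial functionality: ∀x ∀y ∀z (Rxy ∧ Rxz → y = z).

Partial functionality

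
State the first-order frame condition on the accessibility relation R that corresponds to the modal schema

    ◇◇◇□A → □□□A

∀x ∀y ∀z ((xR³y ∧ xR³z) → ∃w (yRw ∧ z = w))

This is a Sahlqvist (Geach-type) schema ◇^3□^1A → □^3◇^0A.
Minimal-valuation argument: fix x; take any y with xR^3y and any z with xR^3z. Set V(A) to the set of worlds R-reachable from y in exactly 1 step. Then □^1A holds at y, so the antecedent holds at x; validity forces ◇^0A at z, giving a w with zR^0w and yR^1w.
First-order correspondent: ∀x ∀y ∀z ((xR³y ∧ xR³z) → ∃w (yRw ∧ z = w)).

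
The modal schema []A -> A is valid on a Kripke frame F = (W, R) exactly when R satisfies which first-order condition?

Suppose □A→A is valid. At any x set V(A)={w : Rxw}. Then □A holds at x, so A holds at x, i.e. Rxx.
Conversely, on a frame with reflexivity the schema holds at every world under every valuation.
Frame condition: forall x Rxx.

reflexivity: forall x Rxx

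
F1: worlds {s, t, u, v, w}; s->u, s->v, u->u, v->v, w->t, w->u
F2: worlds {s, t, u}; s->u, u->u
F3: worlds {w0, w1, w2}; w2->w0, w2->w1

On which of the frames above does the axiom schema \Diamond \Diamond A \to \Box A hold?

The schema corresponds to a generalized confluence (Geach) condition: \forall x \forall y \forall z ((x R^2 y \wedge xRz) \to \exists w (y = w \wedge z = w)).
F1: fails — sR²u, sRv but u ≠ v.
F2: holds.
F3: holds.
Valid on: F2, F3.

F2, F3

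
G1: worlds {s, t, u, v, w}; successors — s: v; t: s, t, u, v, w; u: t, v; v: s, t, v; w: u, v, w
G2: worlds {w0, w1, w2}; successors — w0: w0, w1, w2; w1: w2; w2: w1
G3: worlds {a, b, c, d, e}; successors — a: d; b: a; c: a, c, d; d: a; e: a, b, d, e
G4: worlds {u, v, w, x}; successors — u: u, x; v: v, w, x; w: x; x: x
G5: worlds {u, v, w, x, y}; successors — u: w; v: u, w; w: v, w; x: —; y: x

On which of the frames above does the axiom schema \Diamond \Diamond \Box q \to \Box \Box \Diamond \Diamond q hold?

G1, G4, G5

This is the axiom for a generalized confluence (Geach) condition; its first-order frame correspondent is \forall x \forall y \forall z ((x R^2 y \wedge x R^2 z) \to \exists w (yRw \wedge z R^2 w)).
G1: condition met.
G2: fails — w0R²w1, w0R²w1 but no w with w1Rw and w1R²w.
G3: fails — aR²a, aR²a but no w with aRw and aR²w.
G4: condition met.
G5: condition met.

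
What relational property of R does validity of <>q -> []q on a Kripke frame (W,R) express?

partial functionality

Suppose ◇q→□q is valid. Take Rxy, Rxz and set V(q)={y}. Then ◇q at x, so □q at x, so q at z, i.e. z=y.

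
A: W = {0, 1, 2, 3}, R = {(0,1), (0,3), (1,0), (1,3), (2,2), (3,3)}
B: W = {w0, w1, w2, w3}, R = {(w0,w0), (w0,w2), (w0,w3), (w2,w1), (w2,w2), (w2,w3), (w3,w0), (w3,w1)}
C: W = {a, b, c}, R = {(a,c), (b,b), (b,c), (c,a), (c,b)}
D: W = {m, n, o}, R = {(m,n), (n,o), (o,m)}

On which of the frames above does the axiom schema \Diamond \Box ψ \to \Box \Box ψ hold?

Frame correspondent (Sahlqvist): \forall x \forall y \forall z ((xRy \wedge x R^2 z) \to \exists w (yRw \wedge z = w)) — i.e. a generalized confluence (Geach) condition.
A: fails — 0R3, 0R²0 but no w with 3Rw and 0=w.
B: fails — w0Rw0, w0R²w1 but no w with w0Rw and w1=w.
C: fails — bRb, bR²a but no w with bRw and a=w.
D: ✓.
Valid on: D.

D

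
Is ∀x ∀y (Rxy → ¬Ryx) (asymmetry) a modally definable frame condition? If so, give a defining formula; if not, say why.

Modal frame validity is preserved under surjective bounded morphisms.
The 4-cycle (worlds 0,1,2,3 with 0→1→2→3→0) is asymmetric. Mapping every world to a single reflexive point • is a surjective bounded morphism, and the reflexive point is not asymmetric (R•• but asymmetry requires ¬R••).
So the class is not modally definable.

Not modally definable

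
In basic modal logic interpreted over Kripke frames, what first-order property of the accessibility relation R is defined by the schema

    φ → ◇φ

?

This schema is equivalent to the T axiom □φ → φ.
Its frame correspondent is reflexivity — ∀x Rxx.

reflexivity: ∀x Rxx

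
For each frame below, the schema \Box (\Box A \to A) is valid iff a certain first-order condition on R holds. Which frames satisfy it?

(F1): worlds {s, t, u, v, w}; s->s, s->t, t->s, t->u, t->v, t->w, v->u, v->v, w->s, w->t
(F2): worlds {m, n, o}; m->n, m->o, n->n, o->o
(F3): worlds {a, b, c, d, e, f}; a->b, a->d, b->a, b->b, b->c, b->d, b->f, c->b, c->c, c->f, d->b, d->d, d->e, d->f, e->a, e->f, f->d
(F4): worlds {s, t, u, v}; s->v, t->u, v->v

(F2)

The schema corresponds to shift-reflexivity: \forall x \forall y (Rxy \to Ryy).
(F1): fails — Rwt but not Rtt.
(F2): satisfies the condition.
(F3): fails — Rcf but not Rff.
(F4): fails — Rtu but not Ruu.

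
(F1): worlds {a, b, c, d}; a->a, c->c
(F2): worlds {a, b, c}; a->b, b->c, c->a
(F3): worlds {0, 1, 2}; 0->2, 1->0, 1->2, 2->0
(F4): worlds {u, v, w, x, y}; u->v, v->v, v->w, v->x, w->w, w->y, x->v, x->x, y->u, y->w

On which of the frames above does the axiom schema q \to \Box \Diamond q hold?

The schema corresponds to symmetry: \forall x \forall y (Rxy \to Ryx).
(F1): satisfies the condition.
(F2): fails — Rca but not Rac.
(F3): fails — R12 but not R21.
(F4): fails — Ruv but not Rvu.

(F1)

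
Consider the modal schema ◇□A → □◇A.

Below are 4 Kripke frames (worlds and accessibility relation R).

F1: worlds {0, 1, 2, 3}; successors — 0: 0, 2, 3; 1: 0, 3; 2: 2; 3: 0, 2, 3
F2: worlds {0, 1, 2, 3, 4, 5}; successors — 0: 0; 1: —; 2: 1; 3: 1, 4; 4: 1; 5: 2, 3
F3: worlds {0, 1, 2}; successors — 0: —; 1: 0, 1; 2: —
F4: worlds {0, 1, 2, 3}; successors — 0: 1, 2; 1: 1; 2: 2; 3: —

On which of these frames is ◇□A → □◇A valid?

Frame correspondent (Sahlqvist): ∀x ∀y ∀z (Rxy ∧ Rxz → ∃w (Ryw ∧ Rzw)) — i.e. convergence.
F1: satisfies the condition.
F2: fails — R21 and R21 but 1 and 1 have no common successor.
F3: fails — R10 and R10 but 0 and 0 have no common successor.
F4: fails — R01 and R02 but 1 and 2 have no common successor.
Valid on: F1.

F1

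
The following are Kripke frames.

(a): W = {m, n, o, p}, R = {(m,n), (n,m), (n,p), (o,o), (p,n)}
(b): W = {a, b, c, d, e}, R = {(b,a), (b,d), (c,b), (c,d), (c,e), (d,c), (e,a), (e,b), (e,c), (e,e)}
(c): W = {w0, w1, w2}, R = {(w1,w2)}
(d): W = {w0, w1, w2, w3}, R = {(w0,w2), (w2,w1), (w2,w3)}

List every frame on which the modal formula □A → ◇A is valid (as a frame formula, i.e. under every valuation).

This is the axiom for seriality; its first-order frame correspondent is ∀x ∃y Rxy.
(a): satisfies the condition.
(b): fails — world a has no successor.
(c): fails — world w0 has no successor.
(d): fails — world w1 has no successor.

(a)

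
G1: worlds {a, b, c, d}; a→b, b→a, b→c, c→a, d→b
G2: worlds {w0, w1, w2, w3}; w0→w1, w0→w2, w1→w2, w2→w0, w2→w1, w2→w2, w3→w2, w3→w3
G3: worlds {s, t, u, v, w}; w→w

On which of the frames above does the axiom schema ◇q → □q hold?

The schema corresponds to partial functionality: ∀x ∀y ∀z (Rxy ∧ Rxz → y = z).
G1: fails — b sees both a and c.
G2: fails — w0 sees both w1 and w2.
G3: ✓.

G3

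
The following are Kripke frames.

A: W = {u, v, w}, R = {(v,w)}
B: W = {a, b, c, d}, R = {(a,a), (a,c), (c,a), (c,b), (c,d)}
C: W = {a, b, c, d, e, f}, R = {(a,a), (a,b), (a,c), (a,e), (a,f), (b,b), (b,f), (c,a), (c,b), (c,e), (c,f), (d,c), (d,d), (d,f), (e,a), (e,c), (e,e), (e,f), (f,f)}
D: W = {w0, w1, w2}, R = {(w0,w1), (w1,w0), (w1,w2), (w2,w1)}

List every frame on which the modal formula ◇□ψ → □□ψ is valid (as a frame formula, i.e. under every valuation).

A, D

Frame correspondent (Sahlqvist): ∀x ∀y ∀z ((xRy ∧ xR²z) → ∃w (yRw ∧ z = w)) — i.e. a generalized confluence (Geach) condition.
A: satisfies the condition.
B: fails — aRa, aR²b but no w with aRw and b=w.
C: fails — aRb, aR²a but no w with bRw and a=w.
D: satisfies the condition.
Valid on: A, D.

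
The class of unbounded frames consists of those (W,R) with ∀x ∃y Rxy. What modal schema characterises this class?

This is seriality; the standard corresponding axiom is D: □q → ◇q.
Suppose □q→◇q is valid. At any x set V(q)=W. Then □q at x, so ◇q at x, so x has a successor.

□q → ◇q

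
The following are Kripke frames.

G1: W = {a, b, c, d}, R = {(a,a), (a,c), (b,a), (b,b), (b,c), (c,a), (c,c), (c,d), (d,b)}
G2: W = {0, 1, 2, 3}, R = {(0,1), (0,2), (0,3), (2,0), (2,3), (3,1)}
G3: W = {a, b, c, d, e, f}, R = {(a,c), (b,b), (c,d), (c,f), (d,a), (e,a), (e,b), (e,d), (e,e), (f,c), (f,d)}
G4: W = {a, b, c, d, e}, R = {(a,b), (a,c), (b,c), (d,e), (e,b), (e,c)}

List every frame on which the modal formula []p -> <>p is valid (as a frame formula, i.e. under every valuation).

G1, G3

This is the axiom for seriality; its first-order frame correspondent is forall x exists y Rxy.
G1: condition met.
G2: fails — world 1 has no successor.
G3: condition met.
G4: fails — world c has no successor.
Valid on: G1, G3.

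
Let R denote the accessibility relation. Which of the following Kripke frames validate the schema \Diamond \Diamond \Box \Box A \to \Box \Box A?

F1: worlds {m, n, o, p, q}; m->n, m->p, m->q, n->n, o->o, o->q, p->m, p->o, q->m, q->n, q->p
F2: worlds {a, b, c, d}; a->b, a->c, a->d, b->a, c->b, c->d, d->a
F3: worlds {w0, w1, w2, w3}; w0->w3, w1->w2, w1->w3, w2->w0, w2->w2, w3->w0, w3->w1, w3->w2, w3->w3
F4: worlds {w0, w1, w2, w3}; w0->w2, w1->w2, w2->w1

F4

This is the axiom for a generalized confluence (Geach) condition; its first-order frame correspondent is \forall x \forall y \forall z ((x R^2 y \wedge x R^2 z) \to \exists w (y R^2 w \wedge z = w)).
F1: fails — mR²n, mR²m but no w with nR²w and m=w.
F2: fails — aR²b, aR²a but no w with bR²w and a=w.
F3: fails — w0R²w2, w0R²w1 but no w with w2R²w and w1=w.
F4: condition met.
Valid on: F4.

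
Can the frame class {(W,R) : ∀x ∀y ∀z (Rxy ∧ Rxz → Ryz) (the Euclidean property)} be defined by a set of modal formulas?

Yes — defined by ◇p → □◇p

The condition is the Euclidean property. A defining modal formula is ◇p → □◇p.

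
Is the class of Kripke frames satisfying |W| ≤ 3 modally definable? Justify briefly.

If a class were modally definable it would be closed under disjoint unions (Goldblatt–Thomason).
Any modal formula valid on each of 4 disjoint one-world frames is valid on their disjoint union (validity is preserved under disjoint unions). Each one-world frame has |W|=1≤3, but the union has |W|=4.
So the class is not modally definable.

Not definable by any modal formula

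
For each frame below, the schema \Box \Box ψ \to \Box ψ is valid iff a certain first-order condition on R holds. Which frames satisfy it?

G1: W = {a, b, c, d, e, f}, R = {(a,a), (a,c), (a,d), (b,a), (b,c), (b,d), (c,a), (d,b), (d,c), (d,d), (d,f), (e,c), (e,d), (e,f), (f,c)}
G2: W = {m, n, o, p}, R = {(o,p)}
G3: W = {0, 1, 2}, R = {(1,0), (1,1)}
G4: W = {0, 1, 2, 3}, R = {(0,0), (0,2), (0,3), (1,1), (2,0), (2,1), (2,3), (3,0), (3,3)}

The schema corresponds to density: \forall x \forall y (Rxy \to \exists z (Rxz \wedge Rzy)).
G1: fails — Rfc but no z with Rfz and Rzc.
G2: fails — Rop but no z with Roz and Rzp.
G3: ✓.
G4: ✓.

G3, G4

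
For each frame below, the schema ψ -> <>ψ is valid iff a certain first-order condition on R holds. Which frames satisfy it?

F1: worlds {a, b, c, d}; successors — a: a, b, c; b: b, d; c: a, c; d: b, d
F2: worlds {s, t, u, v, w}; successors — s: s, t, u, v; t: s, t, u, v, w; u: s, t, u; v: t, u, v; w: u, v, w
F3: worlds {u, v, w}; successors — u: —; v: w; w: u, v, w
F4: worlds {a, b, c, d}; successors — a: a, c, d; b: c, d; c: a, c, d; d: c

F1, F2

Frame correspondent (Sahlqvist): forall x Rxx — i.e. reflexivity.
F1: satisfies the condition.
F2: satisfies the condition.
F3: fails — world u does not see itself.
F4: fails — world b does not see itself.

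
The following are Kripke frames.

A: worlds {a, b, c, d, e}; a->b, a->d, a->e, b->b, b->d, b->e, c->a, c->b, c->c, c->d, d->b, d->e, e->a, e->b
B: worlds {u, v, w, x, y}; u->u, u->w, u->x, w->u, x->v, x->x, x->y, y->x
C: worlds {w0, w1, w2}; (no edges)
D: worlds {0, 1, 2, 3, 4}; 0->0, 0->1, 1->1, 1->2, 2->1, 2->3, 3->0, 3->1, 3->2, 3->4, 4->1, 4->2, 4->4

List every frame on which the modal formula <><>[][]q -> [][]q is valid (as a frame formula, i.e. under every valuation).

C

Frame correspondent (Sahlqvist): forall x forall y forall z ((x R^2 y & x R^2 z) -> exists w (y R^2 w & z = w)) — i.e. a generalized confluence (Geach) condition.
A: fails — aR²e, aR²a but no w with eR²w and a=w.
B: fails — uR²v, uR²u but no t with vR²t and u=t.
C: condition met.
D: fails — 0R²1, 0R²0 but no w with 1R²w and 0=w.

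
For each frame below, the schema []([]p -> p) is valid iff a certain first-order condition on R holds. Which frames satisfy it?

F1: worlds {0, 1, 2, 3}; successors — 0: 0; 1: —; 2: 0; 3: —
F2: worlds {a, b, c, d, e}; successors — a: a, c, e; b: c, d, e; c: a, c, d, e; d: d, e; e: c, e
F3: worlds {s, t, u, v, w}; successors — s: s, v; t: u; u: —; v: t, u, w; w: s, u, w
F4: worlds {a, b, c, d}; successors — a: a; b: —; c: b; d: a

F1, F2

This is the axiom for shift-reflexivity; its first-order frame correspondent is forall x forall y (Rxy -> Ryy).
F1: ✓.
F2: ✓.
F3: fails — Rwu but not Ruu.
F4: fails — Rcb but not Rbb.
Valid on: F1, F2.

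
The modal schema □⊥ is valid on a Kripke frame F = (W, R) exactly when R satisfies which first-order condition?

□⊥ is valid iff no world has any successor (otherwise □⊥ fails at any world with one).

emptiness of R: ∀x ∀y ¬Rxy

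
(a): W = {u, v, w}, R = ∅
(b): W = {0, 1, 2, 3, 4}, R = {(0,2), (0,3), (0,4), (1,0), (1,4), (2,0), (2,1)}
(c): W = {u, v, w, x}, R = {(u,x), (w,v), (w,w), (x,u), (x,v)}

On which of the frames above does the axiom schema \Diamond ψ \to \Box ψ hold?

The schema corresponds to partial functionality: \forall x \forall y \forall z (Rxy \wedge Rxz \to y = z).
(a): satisfies the condition.
(b): fails — 0 sees both 2 and 3.
(c): fails — w sees both v and w.
Valid on: (a).

(a)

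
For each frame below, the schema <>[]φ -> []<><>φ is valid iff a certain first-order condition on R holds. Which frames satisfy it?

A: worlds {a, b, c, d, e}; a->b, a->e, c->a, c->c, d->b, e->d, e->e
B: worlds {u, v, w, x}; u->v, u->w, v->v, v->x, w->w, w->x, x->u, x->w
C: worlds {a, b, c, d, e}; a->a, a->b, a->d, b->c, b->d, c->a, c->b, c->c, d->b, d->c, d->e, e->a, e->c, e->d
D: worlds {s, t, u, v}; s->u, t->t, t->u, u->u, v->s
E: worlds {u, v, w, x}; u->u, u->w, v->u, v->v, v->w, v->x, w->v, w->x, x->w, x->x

The schema corresponds to a generalized confluence (Geach) condition: forall x forall y forall z ((xRy & xRz) -> exists w (yRw & z R^2 w)).
A: fails — aRb, aRb but no w with bRw and bR²w.
B: condition met.
C: condition met.
D: condition met.
E: condition met.
Valid on: B, C, D, E.

B, C, D, E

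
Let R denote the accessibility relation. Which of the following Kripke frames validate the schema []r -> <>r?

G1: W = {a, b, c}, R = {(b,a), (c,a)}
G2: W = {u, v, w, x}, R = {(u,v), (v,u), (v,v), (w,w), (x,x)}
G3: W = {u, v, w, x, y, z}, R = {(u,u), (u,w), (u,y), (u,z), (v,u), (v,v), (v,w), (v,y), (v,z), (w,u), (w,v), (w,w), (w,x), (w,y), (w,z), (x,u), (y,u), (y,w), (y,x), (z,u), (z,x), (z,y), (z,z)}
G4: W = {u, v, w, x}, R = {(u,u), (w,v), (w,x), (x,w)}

The schema corresponds to seriality: forall x exists y Rxy.
G1: fails — world a has no successor.
G2: holds.
G3: holds.
G4: fails — world v has no successor.
Valid on: G2, G3.

G2, G3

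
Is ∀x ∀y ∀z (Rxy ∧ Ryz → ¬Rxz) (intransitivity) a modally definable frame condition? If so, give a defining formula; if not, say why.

Not definable by any modal formula

Any modally definable frame class is closed under surjective bounded morphisms.
The 7-cycle (worlds 0,1,2,3,4,5,6 with 0→1→2→3→4→5→6→0) is intransitive. Mapping every world to a single reflexive point • is a surjective bounded morphism; the reflexive point is not intransitive (R••∧R•• but R••).
Hence intransitivity is not modally definable.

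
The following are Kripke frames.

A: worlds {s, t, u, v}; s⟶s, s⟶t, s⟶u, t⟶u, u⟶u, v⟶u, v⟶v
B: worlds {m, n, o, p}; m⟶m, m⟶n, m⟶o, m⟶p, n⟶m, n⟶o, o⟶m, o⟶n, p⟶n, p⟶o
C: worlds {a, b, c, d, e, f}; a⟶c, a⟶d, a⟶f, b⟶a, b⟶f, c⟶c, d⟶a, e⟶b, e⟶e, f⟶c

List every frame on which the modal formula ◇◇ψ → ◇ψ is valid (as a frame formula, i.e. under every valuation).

This is the axiom for transitivity; its first-order frame correspondent is ∀x ∀y ∀z (Rxy ∧ Ryz → Rxz).
A: condition met.
B: fails — Rom and Rmo but not Roo.
C: fails — Reb and Rbf but not Ref.
Valid on: A.

A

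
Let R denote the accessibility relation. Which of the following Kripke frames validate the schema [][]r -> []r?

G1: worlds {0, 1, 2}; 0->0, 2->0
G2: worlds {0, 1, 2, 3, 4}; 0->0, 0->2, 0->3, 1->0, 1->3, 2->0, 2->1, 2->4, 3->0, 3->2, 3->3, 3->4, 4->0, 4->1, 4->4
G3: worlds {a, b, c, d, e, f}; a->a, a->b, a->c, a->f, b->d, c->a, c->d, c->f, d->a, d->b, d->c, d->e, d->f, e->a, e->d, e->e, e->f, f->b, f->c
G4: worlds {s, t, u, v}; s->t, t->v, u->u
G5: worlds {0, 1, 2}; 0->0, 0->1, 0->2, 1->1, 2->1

G1, G2, G5

The schema corresponds to density: forall x forall y (Rxy -> exists z (Rxz & Rzy)).
G1: satisfies the condition.
G2: satisfies the condition.
G3: fails — Rcd but no z with Rcz and Rzd.
G4: fails — Rtv but no z with Rtz and Rzv.
G5: satisfies the condition.
Valid on: G1, G2, G5.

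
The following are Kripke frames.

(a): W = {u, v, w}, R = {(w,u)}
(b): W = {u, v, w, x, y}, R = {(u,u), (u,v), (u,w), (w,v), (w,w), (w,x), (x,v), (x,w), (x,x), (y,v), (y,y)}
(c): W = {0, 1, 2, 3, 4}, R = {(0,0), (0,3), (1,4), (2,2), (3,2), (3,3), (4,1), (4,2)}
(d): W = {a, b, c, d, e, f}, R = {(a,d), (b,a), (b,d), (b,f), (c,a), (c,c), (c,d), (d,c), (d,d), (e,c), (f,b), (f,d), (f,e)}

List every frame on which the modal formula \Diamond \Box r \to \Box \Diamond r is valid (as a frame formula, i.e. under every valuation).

none

Frame correspondent (Sahlqvist): \forall x \forall y \forall z (Rxy \wedge Rxz \to \exists w (Ryw \wedge Rzw)) — i.e. convergence.
(a): fails — Rwu and Rwu but u and u have no common successor.
(b): fails — Ruv and Ruv but v and v have no common successor.
(c): fails — R42 and R41 but 2 and 1 have no common successor.
(d): fails — Rfe and Rfb but e and b have no common successor.
Valid on no frame.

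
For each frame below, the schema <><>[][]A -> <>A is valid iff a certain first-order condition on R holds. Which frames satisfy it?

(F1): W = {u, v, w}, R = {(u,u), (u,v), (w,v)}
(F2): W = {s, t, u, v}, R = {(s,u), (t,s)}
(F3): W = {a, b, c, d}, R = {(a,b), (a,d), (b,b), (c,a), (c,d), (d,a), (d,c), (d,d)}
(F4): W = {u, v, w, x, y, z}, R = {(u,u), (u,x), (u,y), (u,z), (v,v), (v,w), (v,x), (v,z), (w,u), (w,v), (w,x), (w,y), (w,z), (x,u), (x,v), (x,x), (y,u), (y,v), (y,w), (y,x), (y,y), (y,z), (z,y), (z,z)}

This is the axiom for a generalized confluence (Geach) condition; its first-order frame correspondent is forall x forall y (x R^2 y -> exists w (y R^2 w & xRw)).
(F1): fails — uR²v but no t with vR²t and uRt.
(F2): fails — tR²u but no w with uR²w and tRw.
(F3): fails — cR²b but no w with bR²w and cRw.
(F4): satisfies the condition.

(F4)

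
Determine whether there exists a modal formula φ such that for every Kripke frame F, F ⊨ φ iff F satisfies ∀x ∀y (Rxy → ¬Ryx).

Not definable by any modal formula

If a class were modally definable it would be closed under surjective bounded morphisms (Goldblatt–Thomason).
The 5-cycle (worlds a,b,c,d,e with a→b→c→d→e→a) is asymmetric. Mapping every world to a single reflexive point • is a surjective bounded morphism, and the reflexive point is not asymmetric (R•• but asymmetry requires ¬R••).
So no modal formula (or set of formulas) defines exactly the asymmetric frames.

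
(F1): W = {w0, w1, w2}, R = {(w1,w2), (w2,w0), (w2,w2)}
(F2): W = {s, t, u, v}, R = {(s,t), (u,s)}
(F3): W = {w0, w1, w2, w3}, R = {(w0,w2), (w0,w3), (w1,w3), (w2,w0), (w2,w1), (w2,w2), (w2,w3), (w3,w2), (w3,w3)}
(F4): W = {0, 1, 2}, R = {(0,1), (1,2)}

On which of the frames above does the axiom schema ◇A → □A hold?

(F2), (F4)

Frame correspondent (Sahlqvist): ∀x ∀y ∀z (Rxy ∧ Rxz → y = z) — i.e. partial functionality.
(F1): fails — w2 sees both w0 and w2.
(F2): satisfies the condition.
(F3): fails — w0 sees both w2 and w3.
(F4): satisfies the condition.
Valid on: (F2), (F4).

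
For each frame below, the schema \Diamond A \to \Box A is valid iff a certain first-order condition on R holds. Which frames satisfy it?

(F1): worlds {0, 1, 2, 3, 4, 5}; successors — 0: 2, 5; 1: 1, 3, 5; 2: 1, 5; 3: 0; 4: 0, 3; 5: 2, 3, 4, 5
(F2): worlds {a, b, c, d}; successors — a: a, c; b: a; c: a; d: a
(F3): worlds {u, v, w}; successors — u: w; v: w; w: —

(F3)

The schema corresponds to partial functionality: \forall x \forall y \forall z (Rxy \wedge Rxz \to y = z).
(F1): fails — 0 sees both 2 and 5.
(F2): fails — a sees both a and c.
(F3): ✓.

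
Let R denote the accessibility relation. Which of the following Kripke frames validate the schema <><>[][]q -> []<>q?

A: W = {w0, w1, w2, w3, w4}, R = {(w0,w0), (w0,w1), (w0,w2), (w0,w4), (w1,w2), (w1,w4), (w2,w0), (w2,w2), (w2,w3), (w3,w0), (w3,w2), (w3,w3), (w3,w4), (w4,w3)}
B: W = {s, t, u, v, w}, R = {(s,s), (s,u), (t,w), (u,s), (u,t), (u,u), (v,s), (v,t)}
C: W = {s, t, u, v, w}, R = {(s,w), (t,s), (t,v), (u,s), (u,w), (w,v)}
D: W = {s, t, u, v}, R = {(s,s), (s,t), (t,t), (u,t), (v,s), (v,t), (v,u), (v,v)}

A, D

The schema corresponds to a generalized confluence (Geach) condition: forall x forall y forall z ((x R^2 y & xRz) -> exists w (y R^2 w & zRw)).
A: ✓.
B: fails — sR²t, sRs but no w* with tR²w* and sRw*.
C: fails — sR²v, sRw but no w* with vR²w* and wRw*.
D: ✓.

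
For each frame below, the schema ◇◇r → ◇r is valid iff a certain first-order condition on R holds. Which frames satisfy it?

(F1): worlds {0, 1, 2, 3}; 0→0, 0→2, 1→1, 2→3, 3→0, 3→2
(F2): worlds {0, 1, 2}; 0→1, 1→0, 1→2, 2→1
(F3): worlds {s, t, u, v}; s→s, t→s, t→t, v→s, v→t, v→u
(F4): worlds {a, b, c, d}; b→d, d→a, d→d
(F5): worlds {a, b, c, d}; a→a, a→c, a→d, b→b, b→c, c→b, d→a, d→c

Frame correspondent (Sahlqvist): ∀x ∀y ∀z (Rxy ∧ Ryz → Rxz) — i.e. transitivity.
(F1): fails — R32 and R23 but not R33.
(F2): fails — R12 and R21 but not R11.
(F3): ✓.
(F4): fails — Rbd and Rda but not Rba.
(F5): fails — Rdc and Rcb but not Rdb.

(F3)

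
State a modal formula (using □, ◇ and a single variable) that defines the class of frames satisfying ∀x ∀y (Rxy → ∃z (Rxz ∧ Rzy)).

□□s → □s

This is density; the standard corresponding axiom is C4: □□s → □s.
Suppose □□s→□s is valid. Take Rxy and set V(s)={w : xR²w}. Then □□s at x, so □s at x, so s at y, i.e. ∃z(Rxz∧Rzy).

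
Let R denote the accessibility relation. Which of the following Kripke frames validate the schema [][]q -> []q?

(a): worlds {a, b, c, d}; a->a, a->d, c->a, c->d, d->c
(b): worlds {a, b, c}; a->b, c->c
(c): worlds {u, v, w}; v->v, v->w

(c)

The schema corresponds to density: forall x forall y (Rxy -> exists z (Rxz & Rzy)).
(a): fails — Rdc but no z with Rdz and Rzc.
(b): fails — Rab but no z with Raz and Rzb.
(c): ✓.
Valid on: (c).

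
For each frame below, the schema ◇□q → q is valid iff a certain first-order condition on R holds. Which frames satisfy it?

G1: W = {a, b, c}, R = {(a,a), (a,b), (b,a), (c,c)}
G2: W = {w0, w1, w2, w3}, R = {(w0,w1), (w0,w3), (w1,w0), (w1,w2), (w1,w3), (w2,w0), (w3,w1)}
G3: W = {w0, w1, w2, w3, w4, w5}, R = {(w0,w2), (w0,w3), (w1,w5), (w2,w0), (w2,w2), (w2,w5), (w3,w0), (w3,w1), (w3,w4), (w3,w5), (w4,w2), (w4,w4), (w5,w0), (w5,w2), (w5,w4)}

The schema corresponds to symmetry: ∀x ∀y (Rxy → Ryx).
G1: condition met.
G2: fails — Rw1w2 but not Rw2w1.
G3: fails — Rw1w5 but not Rw5w1.

G1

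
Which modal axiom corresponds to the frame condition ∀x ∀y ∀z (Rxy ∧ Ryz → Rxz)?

The condition is transitivity. The 4 schema □p → □□p defines it.

□p → □□p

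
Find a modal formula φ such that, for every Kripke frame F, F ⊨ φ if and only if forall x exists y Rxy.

□ψ → ◇ψ

This is seriality; the standard corresponding axiom is D: □ψ → ◇ψ.
Suppose □ψ→◇ψ is valid. At any x set V(ψ)=W. Then □ψ at x, so ◇ψ at x, so x has a successor.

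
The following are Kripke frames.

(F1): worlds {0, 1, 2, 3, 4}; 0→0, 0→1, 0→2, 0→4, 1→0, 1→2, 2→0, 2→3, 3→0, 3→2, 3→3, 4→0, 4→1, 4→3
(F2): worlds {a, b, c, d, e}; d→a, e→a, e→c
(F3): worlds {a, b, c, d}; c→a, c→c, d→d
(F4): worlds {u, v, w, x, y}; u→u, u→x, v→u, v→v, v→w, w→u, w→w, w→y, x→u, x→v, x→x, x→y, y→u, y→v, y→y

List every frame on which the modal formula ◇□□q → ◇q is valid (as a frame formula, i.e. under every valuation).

Frame correspondent (Sahlqvist): ∀x ∀y (xRy → ∃w (yR²w ∧ xRw)) — i.e. a generalized confluence (Geach) condition.
(F1): holds.
(F2): fails — dRa but no w with aR²w and dRw.
(F3): fails — cRa but no w with aR²w and cRw.
(F4): holds.
Valid on: (F1), (F4).

(F1), (F4)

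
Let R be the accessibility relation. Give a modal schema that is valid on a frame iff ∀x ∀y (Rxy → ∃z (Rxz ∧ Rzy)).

□□q → □q

A defining formula is □□q → □q (the C4 axiom).
Suppose □□q→□q is valid. Take Rxy and set V(q)={w : xR²w}. Then □□q at x, so □q at x, so q at y, i.e. ∃z(Rxz∧Rzy).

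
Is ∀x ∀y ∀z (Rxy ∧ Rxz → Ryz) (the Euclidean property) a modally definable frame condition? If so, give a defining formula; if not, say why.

Yes: it is the Euclidean property, defined by the 5 schema ◇q → □◇q.
Suppose ◇q→□◇q is valid. Take Rxy, Rxz and set V(q)={y}. Then ◇q at x, so □◇q at x, so ◇q at z, so some w with Rzw has q; w=y, i.e. Rzy. By symmetry of the argument, Ryz.

Definable; ◇q → □◇q defines it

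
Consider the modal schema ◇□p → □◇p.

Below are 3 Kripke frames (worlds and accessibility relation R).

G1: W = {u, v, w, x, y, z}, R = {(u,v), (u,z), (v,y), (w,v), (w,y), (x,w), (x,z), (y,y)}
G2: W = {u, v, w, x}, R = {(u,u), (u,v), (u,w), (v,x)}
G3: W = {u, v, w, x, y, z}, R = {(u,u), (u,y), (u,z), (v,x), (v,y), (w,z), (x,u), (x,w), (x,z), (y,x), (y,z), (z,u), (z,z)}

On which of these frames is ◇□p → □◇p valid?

G3

This is the axiom for convergence; its first-order frame correspondent is ∀x ∀y ∀z (Rxy ∧ Rxz → ∃w (Ryw ∧ Rzw)).
G1: fails — Ruv and Ruz but v and z have no common successor.
G2: fails — Ruv and Ruw but v and w have no common successor.
G3: condition met.
Valid on: G3.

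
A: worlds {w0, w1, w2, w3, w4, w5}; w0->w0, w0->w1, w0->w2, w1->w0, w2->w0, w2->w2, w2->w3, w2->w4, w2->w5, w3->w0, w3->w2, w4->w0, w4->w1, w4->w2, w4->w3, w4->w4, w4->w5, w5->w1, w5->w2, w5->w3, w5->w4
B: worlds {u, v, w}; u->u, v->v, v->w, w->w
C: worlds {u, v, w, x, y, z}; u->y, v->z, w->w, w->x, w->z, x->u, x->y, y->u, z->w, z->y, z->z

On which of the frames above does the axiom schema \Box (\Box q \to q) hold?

B

The schema corresponds to shift-reflexivity: \forall x \forall y (Rxy \to Ryy).
A: fails — Rw0w1 but not Rw1w1.
B: holds.
C: fails — Rwx but not Rxx.
Valid on: B.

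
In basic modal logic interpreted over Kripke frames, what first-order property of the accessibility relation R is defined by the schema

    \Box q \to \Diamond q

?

Seriality

Suppose □q→◇q is valid. At any x set V(q)=W. Then □q at x, so ◇q at x, so x has a successor.
The converse is a direct semantic check.
Frame condition: \forall x \exists y Rxy.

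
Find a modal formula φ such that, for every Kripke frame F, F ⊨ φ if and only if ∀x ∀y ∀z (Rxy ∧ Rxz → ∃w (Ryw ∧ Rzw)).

This is convergence; the standard corresponding axiom is .2: ◇□s → □◇s.
Suppose ◇□s→□◇s is valid. Take Rxy, Rxz and set V(s)={w : Ryw}. Then □s at y so ◇□s at x, so □◇s at x, so ◇s at z, giving w with Rzw and Ryw.

◇□s → □◇s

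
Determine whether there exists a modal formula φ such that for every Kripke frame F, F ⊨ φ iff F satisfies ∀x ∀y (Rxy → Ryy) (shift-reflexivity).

Definable; □(□p → p) defines it

This is a Sahlqvist condition; the T□ axiom □(□p → p) defines it.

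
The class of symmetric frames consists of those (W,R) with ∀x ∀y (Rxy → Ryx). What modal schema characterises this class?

ψ → □◇ψ

This is symmetry; the standard corresponding axiom is B: ψ → □◇ψ.
Suppose ψ→□◇ψ is valid. Take Rxy and set V(ψ)={x}. Then ψ at x, so □◇ψ at x, so ◇ψ at y, so some z with Ryz has ψ; z=x, i.e. Ryx.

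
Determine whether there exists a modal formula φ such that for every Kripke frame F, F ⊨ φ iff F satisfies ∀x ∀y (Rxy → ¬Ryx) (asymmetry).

If a class were modally definable it would be closed under surjective bounded morphisms (Goldblatt–Thomason).
The 5-cycle (worlds s,t,u,v,w with s→t→u→v→w→s) is asymmetric. Mapping every world to a single reflexive point • is a surjective bounded morphism, and the reflexive point is not asymmetric (R•• but asymmetry requires ¬R••).
So the class is not modally definable.

No — not modally definable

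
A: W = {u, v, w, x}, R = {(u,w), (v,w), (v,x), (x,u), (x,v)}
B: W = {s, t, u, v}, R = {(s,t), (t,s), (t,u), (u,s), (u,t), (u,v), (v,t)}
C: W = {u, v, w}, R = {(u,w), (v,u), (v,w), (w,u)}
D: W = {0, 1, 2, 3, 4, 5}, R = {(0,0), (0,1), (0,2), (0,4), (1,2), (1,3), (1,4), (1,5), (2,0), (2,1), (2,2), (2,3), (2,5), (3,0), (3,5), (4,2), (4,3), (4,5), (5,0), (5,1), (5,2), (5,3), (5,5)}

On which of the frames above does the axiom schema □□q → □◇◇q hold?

B, D

The schema corresponds to a generalized confluence (Geach) condition: ∀x ∀z (xRz → ∃w (xR²w ∧ zR²w)).
A: fails — uRw but no t with uR²t and wR²t.
B: holds.
C: fails — uRw but no t with uR²t and wR²t.
D: holds.
Valid on: B, D.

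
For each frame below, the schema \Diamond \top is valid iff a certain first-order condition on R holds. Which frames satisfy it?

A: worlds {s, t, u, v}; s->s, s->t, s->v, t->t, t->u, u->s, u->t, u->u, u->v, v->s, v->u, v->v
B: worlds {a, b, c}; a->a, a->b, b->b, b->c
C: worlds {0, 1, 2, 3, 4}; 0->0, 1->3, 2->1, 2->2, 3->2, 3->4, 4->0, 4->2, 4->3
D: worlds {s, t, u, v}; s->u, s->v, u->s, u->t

Frame correspondent (Sahlqvist): \forall x \exists y Rxy — i.e. seriality.
A: satisfies the condition.
B: fails — world c has no successor.
C: satisfies the condition.
D: fails — world t has no successor.
Valid on: A, C.

A, C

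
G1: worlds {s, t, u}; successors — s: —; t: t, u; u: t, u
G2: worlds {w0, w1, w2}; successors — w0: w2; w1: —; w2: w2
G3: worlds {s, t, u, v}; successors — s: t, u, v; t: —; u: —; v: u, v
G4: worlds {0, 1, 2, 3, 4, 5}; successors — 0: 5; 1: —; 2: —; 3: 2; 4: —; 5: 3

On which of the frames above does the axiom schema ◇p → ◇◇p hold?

The schema corresponds to a generalized confluence (Geach) condition: ∀x ∀y (xRy → ∃w (y = w ∧ xR²w)).
G1: ✓.
G2: ✓.
G3: fails — sRt but no w with t=w and sR²w.
G4: fails — 0R5 but no w with 5=w and 0R²w.

G1, G2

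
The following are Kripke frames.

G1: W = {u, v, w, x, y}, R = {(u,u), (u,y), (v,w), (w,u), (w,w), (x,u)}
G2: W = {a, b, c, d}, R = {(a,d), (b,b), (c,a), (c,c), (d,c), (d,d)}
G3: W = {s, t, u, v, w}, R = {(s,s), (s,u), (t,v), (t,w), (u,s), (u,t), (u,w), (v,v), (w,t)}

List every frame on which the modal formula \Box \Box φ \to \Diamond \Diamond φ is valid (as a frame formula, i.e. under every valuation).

G2, G3

Frame correspondent (Sahlqvist): \forall x \exists w (x R^2 w \wedge x R^2 w) — i.e. a generalized confluence (Geach) condition.
G1: fails — at y but no t with yR²t and yR²t.
G2: condition met.
G3: condition met.
Valid on: G2, G3.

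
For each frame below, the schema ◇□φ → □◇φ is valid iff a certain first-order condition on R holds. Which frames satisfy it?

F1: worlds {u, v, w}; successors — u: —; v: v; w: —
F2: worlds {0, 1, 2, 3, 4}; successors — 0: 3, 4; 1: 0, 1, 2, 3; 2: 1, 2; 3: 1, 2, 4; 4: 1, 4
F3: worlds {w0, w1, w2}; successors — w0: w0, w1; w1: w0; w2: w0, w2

F1, F3

The schema corresponds to convergence: ∀x ∀y ∀z (Rxy ∧ Rxz → ∃w (Ryw ∧ Rzw)).
F1: condition met.
F2: fails — R10 and R12 but 0 and 2 have no common successor.
F3: condition met.
Valid on: F1, F3.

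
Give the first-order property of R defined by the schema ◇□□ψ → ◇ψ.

∀x ∀y (xRy → ∃w (yR²w ∧ xRw))

This is a Sahlqvist (Geach-type) schema ◇^1□^2ψ → □^0◇^1ψ.
Minimal-valuation argument: fix x; take any y with xR^1y and any z with xR^0z. Set V(ψ) to the set of worlds R-reachable from y in exactly 2 steps. Then □^2ψ holds at y, so the antecedent holds at x; validity forces ◇^1ψ at z, giving a w with zR^1w and yR^2w.
First-order correspondent: ∀x ∀y (xRy → ∃w (yR²w ∧ xRw)).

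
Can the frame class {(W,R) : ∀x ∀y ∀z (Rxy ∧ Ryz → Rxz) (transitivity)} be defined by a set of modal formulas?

The condition is transitivity. A defining modal formula is □r → □□r.
Suppose □r→□□r is valid. Take Rxy, Ryz and set V(r)={w : Rxw}. Then □r at x, so □□r at x, so □r at y, so r at z, i.e. Rxz.

Yes — defined by □r → □□r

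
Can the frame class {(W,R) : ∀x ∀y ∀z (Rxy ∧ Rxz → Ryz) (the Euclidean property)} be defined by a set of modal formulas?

The condition is the Euclidean property. A defining modal formula is ◇q → □◇q.
Suppose ◇q→□◇q is valid. Take Rxy, Rxz and set V(q)={y}. Then ◇q at x, so □◇q at x, so ◇q at z, so some w with Rzw has q; w=y, i.e. Rzy. By symmetry of the argument, Ryz.

Yes — defined by ◇q → □◇q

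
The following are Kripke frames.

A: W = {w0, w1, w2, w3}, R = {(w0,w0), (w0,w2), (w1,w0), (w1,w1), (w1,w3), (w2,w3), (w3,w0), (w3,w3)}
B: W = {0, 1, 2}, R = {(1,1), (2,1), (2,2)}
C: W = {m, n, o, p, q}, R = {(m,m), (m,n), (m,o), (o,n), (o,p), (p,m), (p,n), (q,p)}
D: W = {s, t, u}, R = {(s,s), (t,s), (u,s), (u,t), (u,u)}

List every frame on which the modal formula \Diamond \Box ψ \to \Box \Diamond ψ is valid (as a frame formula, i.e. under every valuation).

This is the axiom for convergence; its first-order frame correspondent is \forall x \forall y \forall z (Rxy \wedge Rxz \to \exists w (Ryw \wedge Rzw)).
A: fails — Rw0w2 and Rw0w0 but w2 and w0 have no common successor.
B: satisfies the condition.
C: fails — Rmo and Rmn but o and n have no common successor.
D: satisfies the condition.
Valid on: B, D.

B, D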